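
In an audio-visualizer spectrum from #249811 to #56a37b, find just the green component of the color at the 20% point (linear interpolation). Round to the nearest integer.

154

G₁ = 152 (from #249811), G₂ = 163 (from #56a37b).
G = 152 + 0.2 × (163 − 152) = 154.2 → 154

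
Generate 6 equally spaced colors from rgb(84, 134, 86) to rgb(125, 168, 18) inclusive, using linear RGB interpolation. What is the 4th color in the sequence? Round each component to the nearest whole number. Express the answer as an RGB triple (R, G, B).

(109, 154, 45)

With 6 swatches and endpoints inclusive, swatch 4 sits at t = (4 − 1)/(6 − 1) = 3/5 ≈ 0.6.
R = 84 + 0.6 × (125 − 84) = 108.6 → 109
G = 134 + 0.6 × (168 − 134) = 154.4 → 154
B = 86 + 0.6 × (18 − 86) = 45.2 → 45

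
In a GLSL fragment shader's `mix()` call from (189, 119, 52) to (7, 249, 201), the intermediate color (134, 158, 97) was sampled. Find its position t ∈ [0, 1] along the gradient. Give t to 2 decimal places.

Invert the lerp on the R channel (largest span, 182): t = (134 − 189) / (7 − 189) = -55/-182 = 0.3022.
Check on G: (158 − 119)/(249 − 119) = 0.3 ✓

0.30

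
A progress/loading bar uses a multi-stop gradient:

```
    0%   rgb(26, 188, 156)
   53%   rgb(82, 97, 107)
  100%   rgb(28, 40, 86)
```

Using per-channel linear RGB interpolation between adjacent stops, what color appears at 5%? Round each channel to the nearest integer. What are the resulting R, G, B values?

(31, 179, 151)

5% lies between the 0% and 53% stops, so the local fraction is t = (5 − 0)/(53 − 0) = 5/53 ≈ 0.0943.
R = 26 + 0.0943 × (82 − 26) = 31.281 → 31
G = 188 + 0.0943 × (97 − 188) = 179.419 → 179
B = 156 + 0.0943 × (107 − 156) = 151.379 → 151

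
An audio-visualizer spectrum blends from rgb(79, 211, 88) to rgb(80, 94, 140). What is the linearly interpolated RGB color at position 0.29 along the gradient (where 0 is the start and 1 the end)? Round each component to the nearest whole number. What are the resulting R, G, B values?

(79, 177, 103)

R = 79 + 0.29 × (80 − 79) = 79 + 0.29 × 1 = 79.29 → 79
G = 211 + 0.29 × (94 − 211) = 211 + 0.29 × -117 = 177.07 → 177
B = 88 + 0.29 × (140 − 88) = 88 + 0.29 × 52 = 103.08 → 103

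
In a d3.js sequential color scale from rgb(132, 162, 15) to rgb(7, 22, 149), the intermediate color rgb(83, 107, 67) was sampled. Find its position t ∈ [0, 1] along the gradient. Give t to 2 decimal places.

Invert the lerp on the G channel (largest span, 140): t = (107 − 162) / (22 − 162) = -55/-140 = 0.39286.
Check on R: (83 − 132)/(7 − 132) = 0.392 ✓

0.39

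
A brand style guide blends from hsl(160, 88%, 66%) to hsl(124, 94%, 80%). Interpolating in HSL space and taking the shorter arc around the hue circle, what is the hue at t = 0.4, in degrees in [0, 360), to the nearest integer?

Hue arc: Δh = 124 − 160 = -36° (|Δh| ≤ 180, already the shorter path).
H = 160 + 0.4 × (-36) = 145.6 → 146°

146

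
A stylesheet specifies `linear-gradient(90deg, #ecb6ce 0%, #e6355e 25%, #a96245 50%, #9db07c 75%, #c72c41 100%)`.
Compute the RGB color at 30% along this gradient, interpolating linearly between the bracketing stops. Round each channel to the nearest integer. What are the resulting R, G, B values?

(218, 62, 89)

30% lies between the 25% and 50% stops, so the local fraction is t = (30 − 25)/(50 − 25) = 5/25 ≈ 0.2.
#e6355e → (230, 53, 94); #a96245 → (169, 98, 69).
R = 230 + 0.2 × (169 − 230) = 217.8 → 218
G = 53 + 0.2 × (98 − 53) = 62 → 62
B = 94 + 0.2 × (69 − 94) = 89 → 89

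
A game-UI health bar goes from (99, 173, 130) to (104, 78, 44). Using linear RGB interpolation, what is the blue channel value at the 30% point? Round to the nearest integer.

B = 130 + 0.3 × (44 − 130) = 104.2 → 104

104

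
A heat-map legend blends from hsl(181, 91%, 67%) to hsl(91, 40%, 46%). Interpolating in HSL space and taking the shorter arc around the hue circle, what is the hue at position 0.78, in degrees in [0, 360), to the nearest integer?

Hue arc: Δh = 91 − 181 = -90° (|Δh| ≤ 180, already the shorter path).
H = 181 + 0.78 × (-90) = 110.8 → 111°

111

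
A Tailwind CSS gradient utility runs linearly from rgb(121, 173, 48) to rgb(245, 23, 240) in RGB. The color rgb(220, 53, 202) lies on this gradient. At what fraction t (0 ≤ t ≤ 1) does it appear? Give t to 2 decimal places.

Invert the lerp on the B channel (largest span, 192): t = (202 − 48) / (240 − 48) = 154/192 = 0.80208.
Check on R: (220 − 121)/(245 − 121) = 0.7984 ✓

0.80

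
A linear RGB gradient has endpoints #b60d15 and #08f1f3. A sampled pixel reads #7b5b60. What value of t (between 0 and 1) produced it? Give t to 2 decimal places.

Invert the lerp on the G channel (largest span, 228): t = (91 − 13) / (241 − 13) = 78/228 = 0.34211.
Check on R: (123 − 182)/(8 − 182) = 0.3391 ✓

0.34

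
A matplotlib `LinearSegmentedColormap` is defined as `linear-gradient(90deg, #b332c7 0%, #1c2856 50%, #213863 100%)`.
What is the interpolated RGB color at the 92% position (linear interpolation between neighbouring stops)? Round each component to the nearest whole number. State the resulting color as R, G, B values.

92% lies between the 50% and 100% stops, so the local fraction is t = (92 − 50)/(100 − 50) = 42/50 ≈ 0.84.
#1c2856 → (28, 40, 86); #213863 → (33, 56, 99).
R = 28 + 0.84 × (33 − 28) = 32.2 → 32
G = 40 + 0.84 × (56 − 40) = 53.44 → 53
B = 86 + 0.84 × (99 − 86) = 96.92 → 97

(32, 53, 97)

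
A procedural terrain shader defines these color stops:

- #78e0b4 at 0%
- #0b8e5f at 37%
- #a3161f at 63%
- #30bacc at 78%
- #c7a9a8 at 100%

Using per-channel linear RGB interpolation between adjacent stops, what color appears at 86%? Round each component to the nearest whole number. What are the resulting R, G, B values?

86% lies between the 78% and 100% stops, so the local fraction is t = (86 − 78)/(100 − 78) = 8/22 ≈ 0.3636.
#30bacc → (48, 186, 204); #c7a9a8 → (199, 169, 168).
R = 48 + 0.3636 × (199 − 48) = 102.904 → 103
G = 186 + 0.3636 × (169 − 186) = 179.819 → 180
B = 204 + 0.3636 × (168 − 204) = 190.91 → 191

(103, 180, 191)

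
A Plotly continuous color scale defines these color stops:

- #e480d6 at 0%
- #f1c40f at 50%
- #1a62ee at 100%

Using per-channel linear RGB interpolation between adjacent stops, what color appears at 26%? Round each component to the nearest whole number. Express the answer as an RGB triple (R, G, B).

26% lies between the 0% and 50% stops, so the local fraction is t = (26 − 0)/(50 − 0) = 26/50 ≈ 0.52.
#e480d6 → (228, 128, 214); #f1c40f → (241, 196, 15).
R = 228 + 0.52 × (241 − 228) = 234.76 → 235
G = 128 + 0.52 × (196 − 128) = 163.36 → 163
B = 214 + 0.52 × (15 − 214) = 110.52 → 111

(235, 163, 111)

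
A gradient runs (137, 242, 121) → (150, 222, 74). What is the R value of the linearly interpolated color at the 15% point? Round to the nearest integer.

R = 137 + 0.15 × (150 − 137) = 138.95 → 139

139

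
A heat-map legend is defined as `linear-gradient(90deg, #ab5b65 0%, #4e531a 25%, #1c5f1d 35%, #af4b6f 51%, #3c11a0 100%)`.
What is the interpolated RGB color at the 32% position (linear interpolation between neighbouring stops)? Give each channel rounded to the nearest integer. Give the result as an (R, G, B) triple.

32% lies between the 25% and 35% stops, so the local fraction is t = (32 − 25)/(35 − 25) = 7/10 ≈ 0.7.
#4e531a → (78, 83, 26); #1c5f1d → (28, 95, 29).
R = 78 + 0.7 × (28 − 78) = 43 → 43
G = 83 + 0.7 × (95 − 83) = 91.4 → 91
B = 26 + 0.7 × (29 − 26) = 28.1 → 28

(43, 91, 28)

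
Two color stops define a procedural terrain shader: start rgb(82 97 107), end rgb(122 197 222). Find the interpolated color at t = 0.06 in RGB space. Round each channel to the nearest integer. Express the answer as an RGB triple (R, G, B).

(84, 103, 114)

R = 82 + 0.06 × (122 − 82) = 82 + 0.06 × 40 = 84.4 → 84
G = 97 + 0.06 × (197 − 97) = 97 + 0.06 × 100 = 103 → 103
B = 107 + 0.06 × (222 − 107) = 107 + 0.06 × 115 = 113.9 → 114
So the blended color is (84, 103, 114), about #546772.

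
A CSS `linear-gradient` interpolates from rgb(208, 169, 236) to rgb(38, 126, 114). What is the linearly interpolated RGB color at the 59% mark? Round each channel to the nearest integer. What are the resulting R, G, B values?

(108, 144, 164)

59% corresponds to t = 0.59.
R = 208 + 0.59 × (38 − 208) = 208 + 0.59 × -170 = 107.7 → 108
G = 169 + 0.59 × (126 − 169) = 169 + 0.59 × -43 = 143.63 → 144
B = 236 + 0.59 × (114 − 236) = 236 + 0.59 × -122 = 164.02 → 164
So the blended color is (108, 144, 164), about #6c90a4.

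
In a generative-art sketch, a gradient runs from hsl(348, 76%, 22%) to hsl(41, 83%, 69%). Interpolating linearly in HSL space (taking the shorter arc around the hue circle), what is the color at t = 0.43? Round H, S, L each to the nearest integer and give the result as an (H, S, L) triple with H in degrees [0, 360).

Hue: 41 − 348 = -307°, but |-307| > 180 so the shorter arc goes the other way: Δh = -307 + 360 = 53°.
H = 348 + 0.43 × (53) = 370.79 → 371 → 371 mod 360 = 11°
S = 76 + 0.43 × (83 − 76) = 79.01 → 79%
L = 22 + 0.43 × (69 − 22) = 42.21 → 42%

(11, 79, 42)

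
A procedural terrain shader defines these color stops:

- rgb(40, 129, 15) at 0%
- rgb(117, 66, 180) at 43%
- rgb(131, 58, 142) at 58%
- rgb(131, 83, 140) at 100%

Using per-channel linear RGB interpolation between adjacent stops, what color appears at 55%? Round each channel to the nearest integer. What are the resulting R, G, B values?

55% lies between the 43% and 58% stops, so the local fraction is t = (55 − 43)/(58 − 43) = 12/15 ≈ 0.8.
R = 117 + 0.8 × (131 − 117) = 128.2 → 128
G = 66 + 0.8 × (58 − 66) = 59.6 → 60
B = 180 + 0.8 × (142 − 180) = 149.6 → 150

(128, 60, 150)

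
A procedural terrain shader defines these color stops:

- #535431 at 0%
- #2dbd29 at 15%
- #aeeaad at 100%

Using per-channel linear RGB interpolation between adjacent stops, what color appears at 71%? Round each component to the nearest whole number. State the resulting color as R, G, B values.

(130, 219, 128)

71% lies between the 15% and 100% stops, so the local fraction is t = (71 − 15)/(100 − 15) = 56/85 ≈ 0.6588.
#2dbd29 → (45, 189, 41); #aeeaad → (174, 234, 173).
R = 45 + 0.6588 × (174 − 45) = 129.985 → 130
G = 189 + 0.6588 × (234 − 189) = 218.646 → 219
B = 41 + 0.6588 × (173 − 41) = 127.962 → 128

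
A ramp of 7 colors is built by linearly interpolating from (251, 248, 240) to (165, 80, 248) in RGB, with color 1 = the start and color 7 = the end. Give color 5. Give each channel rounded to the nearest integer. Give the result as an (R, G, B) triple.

(194, 136, 245)

With 7 swatches and endpoints inclusive, swatch 5 sits at t = (5 − 1)/(7 − 1) = 4/6 ≈ 0.6667.
R = 251 + 0.6667 × (165 − 251) = 193.664 → 194
G = 248 + 0.6667 × (80 − 248) = 135.994 → 136
B = 240 + 0.6667 × (248 − 240) = 245.334 → 245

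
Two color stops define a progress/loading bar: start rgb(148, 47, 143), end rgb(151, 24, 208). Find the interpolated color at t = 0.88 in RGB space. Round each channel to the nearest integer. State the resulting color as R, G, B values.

R = 148 + 0.88 × (151 − 148) = 148 + 0.88 × 3 = 150.64 → 151
G = 47 + 0.88 × (24 − 47) = 47 + 0.88 × -23 = 26.76 → 27
B = 143 + 0.88 × (208 − 143) = 143 + 0.88 × 65 = 200.2 → 200

(151, 27, 200)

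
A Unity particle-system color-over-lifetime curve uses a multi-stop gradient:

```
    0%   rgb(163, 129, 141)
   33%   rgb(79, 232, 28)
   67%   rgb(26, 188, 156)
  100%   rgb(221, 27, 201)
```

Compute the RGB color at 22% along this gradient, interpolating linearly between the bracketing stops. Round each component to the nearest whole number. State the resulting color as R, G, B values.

(107, 198, 66)

22% lies between the 0% and 33% stops, so the local fraction is t = (22 − 0)/(33 − 0) = 22/33 ≈ 0.6667.
R = 163 + 0.6667 × (79 − 163) = 106.997 → 107
G = 129 + 0.6667 × (232 − 129) = 197.67 → 198
B = 141 + 0.6667 × (28 − 141) = 65.663 → 66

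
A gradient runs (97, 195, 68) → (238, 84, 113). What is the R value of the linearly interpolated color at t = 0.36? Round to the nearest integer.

R = 97 + 0.36 × (238 − 97) = 147.76 → 148

148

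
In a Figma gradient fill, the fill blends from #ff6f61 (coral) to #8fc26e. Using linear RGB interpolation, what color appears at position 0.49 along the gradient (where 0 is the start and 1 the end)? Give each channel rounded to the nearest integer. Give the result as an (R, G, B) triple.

#ff6f61 → (255, 111, 97); #8fc26e → (143, 194, 110).
R = 255 + 0.49 × (143 − 255) = 255 + 0.49 × -112 = 200.12 → 200
G = 111 + 0.49 × (194 − 111) = 111 + 0.49 × 83 = 151.67 → 152
B = 97 + 0.49 × (110 − 97) = 97 + 0.49 × 13 = 103.37 → 103

(200, 152, 103)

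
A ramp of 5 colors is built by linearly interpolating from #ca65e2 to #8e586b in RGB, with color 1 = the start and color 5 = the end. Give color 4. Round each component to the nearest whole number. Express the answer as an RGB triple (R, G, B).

(157, 91, 137)

With 5 swatches and endpoints inclusive, swatch 4 sits at t = (4 − 1)/(5 − 1) = 3/4 ≈ 0.75.
#ca65e2 → (202, 101, 226); #8e586b → (142, 88, 107).
R = 202 + 0.75 × (142 − 202) = 157 → 157
G = 101 + 0.75 × (88 − 101) = 91.25 → 91
B = 226 + 0.75 × (107 − 226) = 136.75 → 137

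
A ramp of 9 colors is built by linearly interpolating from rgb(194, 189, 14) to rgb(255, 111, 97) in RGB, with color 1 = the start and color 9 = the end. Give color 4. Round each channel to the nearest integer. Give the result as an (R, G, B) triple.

(217, 160, 45)

With 9 swatches and endpoints inclusive, swatch 4 sits at t = (4 − 1)/(9 − 1) = 3/8 ≈ 0.375.
R = 194 + 0.375 × (255 − 194) = 216.875 → 217
G = 189 + 0.375 × (111 − 189) = 159.75 → 160
B = 14 + 0.375 × (97 − 14) = 45.125 → 45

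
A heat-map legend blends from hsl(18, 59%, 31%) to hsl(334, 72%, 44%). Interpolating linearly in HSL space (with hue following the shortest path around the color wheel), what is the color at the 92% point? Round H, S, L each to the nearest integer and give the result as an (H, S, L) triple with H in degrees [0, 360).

Hue: 334 − 18 = 316°, but |316| > 180 so the shorter arc goes the other way: Δh = 316 − 360 = -44°.
H = 18 + 0.92 × (-44) = -22.48 → -22 → -22 mod 360 = 338°
S = 59 + 0.92 × (72 − 59) = 70.96 → 71%
L = 31 + 0.92 × (44 − 31) = 42.96 → 43%

(338, 71, 43)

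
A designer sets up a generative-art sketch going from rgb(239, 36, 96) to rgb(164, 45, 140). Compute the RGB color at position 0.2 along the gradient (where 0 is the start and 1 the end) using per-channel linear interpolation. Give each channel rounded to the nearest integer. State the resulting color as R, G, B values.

R = 239 + 0.2 × (164 − 239) = 239 + 0.2 × -75 = 224 → 224
G = 36 + 0.2 × (45 − 36) = 36 + 0.2 × 9 = 37.8 → 38
B = 96 + 0.2 × (140 − 96) = 96 + 0.2 × 44 = 104.8 → 105

(224, 38, 105)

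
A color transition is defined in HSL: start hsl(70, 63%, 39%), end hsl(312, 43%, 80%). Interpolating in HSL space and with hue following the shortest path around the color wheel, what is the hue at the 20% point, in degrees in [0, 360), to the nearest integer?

Hue: 312 − 70 = 242°, but |242| > 180 so the shorter arc goes the other way: Δh = 242 − 360 = -118°.
H = 70 + 0.2 × (-118) = 46.4 → 46°

46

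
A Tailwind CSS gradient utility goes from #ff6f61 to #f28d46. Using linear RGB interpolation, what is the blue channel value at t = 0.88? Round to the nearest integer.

73

B₁ = 97 (from #ff6f61), B₂ = 70 (from #f28d46).
B = 97 + 0.88 × (70 − 97) = 73.24 → 73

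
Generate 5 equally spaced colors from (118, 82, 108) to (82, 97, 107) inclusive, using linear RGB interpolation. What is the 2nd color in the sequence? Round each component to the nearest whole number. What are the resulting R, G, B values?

With 5 swatches and endpoints inclusive, swatch 2 sits at t = (2 − 1)/(5 − 1) = 1/4 ≈ 0.25.
R = 118 + 0.25 × (82 − 118) = 109 → 109
G = 82 + 0.25 × (97 − 82) = 85.75 → 86
B = 108 + 0.25 × (107 − 108) = 107.75 → 108

(109, 86, 108)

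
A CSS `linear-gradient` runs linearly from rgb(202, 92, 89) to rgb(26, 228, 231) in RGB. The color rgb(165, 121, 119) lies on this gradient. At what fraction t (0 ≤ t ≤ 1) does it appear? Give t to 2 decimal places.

0.21

Invert the lerp on the R channel (largest span, 176): t = (165 − 202) / (26 − 202) = -37/-176 = 0.21023.
Check on G: (121 − 92)/(228 − 92) = 0.2132 ✓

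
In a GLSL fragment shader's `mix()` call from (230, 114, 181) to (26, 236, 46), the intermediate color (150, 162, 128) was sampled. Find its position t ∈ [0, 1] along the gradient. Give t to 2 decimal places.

Invert the lerp on the R channel (largest span, 204): t = (150 − 230) / (26 − 230) = -80/-204 = 0.39216.
Check on G: (162 − 114)/(236 − 114) = 0.3934 ✓

0.39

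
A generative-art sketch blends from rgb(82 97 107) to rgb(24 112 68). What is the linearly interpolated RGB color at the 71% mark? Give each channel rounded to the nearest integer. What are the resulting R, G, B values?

(41, 108, 79)

71% corresponds to t = 0.71.
R = 82 + 0.71 × (24 − 82) = 82 + 0.71 × -58 = 40.82 → 41
G = 97 + 0.71 × (112 − 97) = 97 + 0.71 × 15 = 107.65 → 108
B = 107 + 0.71 × (68 − 107) = 107 + 0.71 × -39 = 79.31 → 79
So the blended color is (41, 108, 79), about #296c4f.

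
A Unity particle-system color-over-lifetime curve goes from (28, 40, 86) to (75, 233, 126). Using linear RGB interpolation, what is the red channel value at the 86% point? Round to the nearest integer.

R = 28 + 0.86 × (75 − 28) = 68.42 → 68

68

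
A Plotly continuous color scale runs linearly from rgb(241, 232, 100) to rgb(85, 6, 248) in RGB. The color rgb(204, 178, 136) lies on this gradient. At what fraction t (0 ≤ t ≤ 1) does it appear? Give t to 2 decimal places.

0.24

Invert the lerp on the G channel (largest span, 226): t = (178 − 232) / (6 − 232) = -54/-226 = 0.23894.
Check on R: (204 − 241)/(85 − 241) = 0.2372 ✓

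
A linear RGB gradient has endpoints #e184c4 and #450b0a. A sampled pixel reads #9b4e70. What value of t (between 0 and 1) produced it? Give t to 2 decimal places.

0.45

Invert the lerp on the B channel (largest span, 186): t = (112 − 196) / (10 − 196) = -84/-186 = 0.45161.
Check on R: (155 − 225)/(69 − 225) = 0.4487 ✓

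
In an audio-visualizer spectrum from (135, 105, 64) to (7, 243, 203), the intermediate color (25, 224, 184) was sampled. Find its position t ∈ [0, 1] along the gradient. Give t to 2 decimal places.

0.86

Invert the lerp on the B channel (largest span, 139): t = (184 − 64) / (203 − 64) = 120/139 = 0.86331.
Check on R: (25 − 135)/(7 − 135) = 0.8594 ✓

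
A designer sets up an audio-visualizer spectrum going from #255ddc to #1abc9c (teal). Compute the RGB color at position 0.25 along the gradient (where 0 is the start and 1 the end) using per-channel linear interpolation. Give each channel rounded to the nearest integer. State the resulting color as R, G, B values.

(34, 117, 204)

#255ddc → (37, 93, 220); #1abc9c → (26, 188, 156).
R = 37 + 0.25 × (26 − 37) = 37 + 0.25 × -11 = 34.25 → 34
G = 93 + 0.25 × (188 − 93) = 93 + 0.25 × 95 = 116.75 → 117
B = 220 + 0.25 × (156 − 220) = 220 + 0.25 × -64 = 204 → 204
So the blended color is (34, 117, 204), about #2275cc.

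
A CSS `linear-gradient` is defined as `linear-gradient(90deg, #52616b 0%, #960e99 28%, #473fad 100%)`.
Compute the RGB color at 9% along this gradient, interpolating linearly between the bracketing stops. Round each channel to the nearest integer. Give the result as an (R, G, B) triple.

9% lies between the 0% and 28% stops, so the local fraction is t = (9 − 0)/(28 − 0) = 9/28 ≈ 0.3214.
#52616b → (82, 97, 107); #960e99 → (150, 14, 153).
R = 82 + 0.3214 × (150 − 82) = 103.855 → 104
G = 97 + 0.3214 × (14 − 97) = 70.324 → 70
B = 107 + 0.3214 × (153 − 107) = 121.784 → 122

(104, 70, 122)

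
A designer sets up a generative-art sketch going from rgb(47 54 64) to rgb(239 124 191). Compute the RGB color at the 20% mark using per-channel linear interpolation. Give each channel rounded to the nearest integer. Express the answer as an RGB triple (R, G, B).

(85, 68, 89)

20% corresponds to t = 0.2.
R = 47 + 0.2 × (239 − 47) = 47 + 0.2 × 192 = 85.4 → 85
G = 54 + 0.2 × (124 − 54) = 54 + 0.2 × 70 = 68 → 68
B = 64 + 0.2 × (191 − 64) = 64 + 0.2 × 127 = 89.4 → 89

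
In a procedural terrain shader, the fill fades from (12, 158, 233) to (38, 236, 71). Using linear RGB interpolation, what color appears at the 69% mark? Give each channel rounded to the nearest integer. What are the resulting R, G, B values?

69% corresponds to t = 0.69.
R = 12 + 0.69 × (38 − 12) = 12 + 0.69 × 26 = 29.94 → 30
G = 158 + 0.69 × (236 − 158) = 158 + 0.69 × 78 = 211.82 → 212
B = 233 + 0.69 × (71 − 233) = 233 + 0.69 × -162 = 121.22 → 121

(30, 212, 121)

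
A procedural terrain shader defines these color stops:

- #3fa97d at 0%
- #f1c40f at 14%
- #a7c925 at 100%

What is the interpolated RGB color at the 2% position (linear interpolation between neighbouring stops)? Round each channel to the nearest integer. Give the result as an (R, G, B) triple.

2% lies between the 0% and 14% stops, so the local fraction is t = (2 − 0)/(14 − 0) = 2/14 ≈ 0.1429.
#3fa97d → (63, 169, 125); #f1c40f → (241, 196, 15).
R = 63 + 0.1429 × (241 − 63) = 88.436 → 88
G = 169 + 0.1429 × (196 − 169) = 172.858 → 173
B = 125 + 0.1429 × (15 − 125) = 109.281 → 109

(88, 173, 109)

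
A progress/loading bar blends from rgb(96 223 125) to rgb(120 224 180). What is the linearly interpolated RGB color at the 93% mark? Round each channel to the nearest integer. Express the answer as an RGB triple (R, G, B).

(118, 224, 176)

93% corresponds to t = 0.93.
R = 96 + 0.93 × (120 − 96) = 96 + 0.93 × 24 = 118.32 → 118
G = 223 + 0.93 × (224 − 223) = 223 + 0.93 × 1 = 223.93 → 224
B = 125 + 0.93 × (180 − 125) = 125 + 0.93 × 55 = 176.15 → 176
So the blended color is (118, 224, 176), about #76e0b0.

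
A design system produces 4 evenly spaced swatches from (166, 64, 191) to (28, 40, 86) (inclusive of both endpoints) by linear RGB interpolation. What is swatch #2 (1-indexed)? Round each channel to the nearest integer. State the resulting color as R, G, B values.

(120, 56, 156)

With 4 swatches and endpoints inclusive, swatch 2 sits at t = (2 − 1)/(4 − 1) = 1/3 ≈ 0.3333.
R = 166 + 0.3333 × (28 − 166) = 120.005 → 120
G = 64 + 0.3333 × (40 − 64) = 56.001 → 56
B = 191 + 0.3333 × (86 − 191) = 156.004 → 156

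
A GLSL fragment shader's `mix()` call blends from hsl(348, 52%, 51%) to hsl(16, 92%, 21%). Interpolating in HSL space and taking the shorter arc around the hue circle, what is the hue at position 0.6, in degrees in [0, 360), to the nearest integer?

Hue: 16 − 348 = -332°, but |-332| > 180 so the shorter arc goes the other way: Δh = -332 + 360 = 28°.
H = 348 + 0.6 × (28) = 364.8 → 365 → 365 mod 360 = 5°

5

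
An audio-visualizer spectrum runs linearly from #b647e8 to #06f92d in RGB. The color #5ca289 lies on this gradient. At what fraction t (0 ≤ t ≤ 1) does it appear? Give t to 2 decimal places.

0.51

Invert the lerp on the B channel (largest span, 187): t = (137 − 232) / (45 − 232) = -95/-187 = 0.50802.
Check on R: (92 − 182)/(6 − 182) = 0.5114 ✓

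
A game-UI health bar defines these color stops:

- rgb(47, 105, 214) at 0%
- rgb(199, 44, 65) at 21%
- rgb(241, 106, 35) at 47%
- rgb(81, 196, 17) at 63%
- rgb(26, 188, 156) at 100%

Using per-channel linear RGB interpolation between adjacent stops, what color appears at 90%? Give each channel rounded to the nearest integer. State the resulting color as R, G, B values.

90% lies between the 63% and 100% stops, so the local fraction is t = (90 − 63)/(100 − 63) = 27/37 ≈ 0.7297.
R = 81 + 0.7297 × (26 − 81) = 40.867 → 41
G = 196 + 0.7297 × (188 − 196) = 190.162 → 190
B = 17 + 0.7297 × (156 − 17) = 118.428 → 118

(41, 190, 118)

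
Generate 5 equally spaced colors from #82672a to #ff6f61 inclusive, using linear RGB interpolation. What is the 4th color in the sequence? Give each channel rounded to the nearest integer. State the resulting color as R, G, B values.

(224, 109, 83)

With 5 swatches and endpoints inclusive, swatch 4 sits at t = (4 − 1)/(5 − 1) = 3/4 ≈ 0.75.
#82672a → (130, 103, 42); #ff6f61 → (255, 111, 97).
R = 130 + 0.75 × (255 − 130) = 223.75 → 224
G = 103 + 0.75 × (111 − 103) = 109 → 109
B = 42 + 0.75 × (97 − 42) = 83.25 → 83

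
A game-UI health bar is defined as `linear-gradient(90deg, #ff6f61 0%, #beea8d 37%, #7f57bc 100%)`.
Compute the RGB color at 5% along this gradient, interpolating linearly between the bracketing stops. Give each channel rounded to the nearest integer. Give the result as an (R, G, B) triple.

5% lies between the 0% and 37% stops, so the local fraction is t = (5 − 0)/(37 − 0) = 5/37 ≈ 0.1351.
#ff6f61 → (255, 111, 97); #beea8d → (190, 234, 141).
R = 255 + 0.1351 × (190 − 255) = 246.219 → 246
G = 111 + 0.1351 × (234 − 111) = 127.617 → 128
B = 97 + 0.1351 × (141 − 97) = 102.944 → 103

(246, 128, 103)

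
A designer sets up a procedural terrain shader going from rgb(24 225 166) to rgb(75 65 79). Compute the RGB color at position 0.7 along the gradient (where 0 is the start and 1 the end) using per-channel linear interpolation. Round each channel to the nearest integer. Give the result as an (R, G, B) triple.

R = 24 + 0.7 × (75 − 24) = 24 + 0.7 × 51 = 59.7 → 60
G = 225 + 0.7 × (65 − 225) = 225 + 0.7 × -160 = 113 → 113
B = 166 + 0.7 × (79 − 166) = 166 + 0.7 × -87 = 105.1 → 105
So the blended color is (60, 113, 105), about #3c7169.

(60, 113, 105)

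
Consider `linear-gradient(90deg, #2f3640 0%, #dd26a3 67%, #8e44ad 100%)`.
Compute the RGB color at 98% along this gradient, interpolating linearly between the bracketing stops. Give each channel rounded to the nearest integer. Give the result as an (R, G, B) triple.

98% lies between the 67% and 100% stops, so the local fraction is t = (98 − 67)/(100 − 67) = 31/33 ≈ 0.9394.
#dd26a3 → (221, 38, 163); #8e44ad → (142, 68, 173).
R = 221 + 0.9394 × (142 − 221) = 146.787 → 147
G = 38 + 0.9394 × (68 − 38) = 66.182 → 66
B = 163 + 0.9394 × (173 − 163) = 172.394 → 172

(147, 66, 172)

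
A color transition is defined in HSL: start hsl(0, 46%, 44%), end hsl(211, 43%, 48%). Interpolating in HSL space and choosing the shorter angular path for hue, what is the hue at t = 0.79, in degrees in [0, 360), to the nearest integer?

Hue: 211 − 0 = 211°, but |211| > 180 so the shorter arc goes the other way: Δh = 211 − 360 = -149°.
H = 0 + 0.79 × (-149) = -117.71 → -118 → -118 mod 360 = 242°

242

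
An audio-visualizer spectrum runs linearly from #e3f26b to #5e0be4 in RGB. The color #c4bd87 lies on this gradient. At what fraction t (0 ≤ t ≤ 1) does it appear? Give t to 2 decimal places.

Invert the lerp on the G channel (largest span, 231): t = (189 − 242) / (11 − 242) = -53/-231 = 0.22944.
Check on R: (196 − 227)/(94 − 227) = 0.2331 ✓

0.23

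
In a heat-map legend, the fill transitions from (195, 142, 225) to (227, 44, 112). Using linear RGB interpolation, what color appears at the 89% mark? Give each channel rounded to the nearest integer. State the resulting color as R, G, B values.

(223, 55, 124)

89% corresponds to t = 0.89.
R = 195 + 0.89 × (227 − 195) = 195 + 0.89 × 32 = 223.48 → 223
G = 142 + 0.89 × (44 − 142) = 142 + 0.89 × -98 = 54.78 → 55
B = 225 + 0.89 × (112 − 225) = 225 + 0.89 × -113 = 124.43 → 124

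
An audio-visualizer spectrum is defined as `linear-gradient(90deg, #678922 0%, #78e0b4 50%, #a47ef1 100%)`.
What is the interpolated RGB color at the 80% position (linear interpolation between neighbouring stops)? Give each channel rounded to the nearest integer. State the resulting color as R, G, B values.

(146, 165, 217)

80% lies between the 50% and 100% stops, so the local fraction is t = (80 − 50)/(100 − 50) = 30/50 ≈ 0.6.
#78e0b4 → (120, 224, 180); #a47ef1 → (164, 126, 241).
R = 120 + 0.6 × (164 − 120) = 146.4 → 146
G = 224 + 0.6 × (126 − 224) = 165.2 → 165
B = 180 + 0.6 × (241 − 180) = 216.6 → 217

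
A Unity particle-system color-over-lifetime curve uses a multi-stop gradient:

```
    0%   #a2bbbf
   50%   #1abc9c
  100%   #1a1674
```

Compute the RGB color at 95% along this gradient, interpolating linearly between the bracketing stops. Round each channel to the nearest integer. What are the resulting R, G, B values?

(26, 39, 120)

95% lies between the 50% and 100% stops, so the local fraction is t = (95 − 50)/(100 − 50) = 45/50 ≈ 0.9.
#1abc9c → (26, 188, 156); #1a1674 → (26, 22, 116).
R = 26 + 0.9 × (26 − 26) = 26 → 26
G = 188 + 0.9 × (22 − 188) = 38.6 → 39
B = 156 + 0.9 × (116 − 156) = 120 → 120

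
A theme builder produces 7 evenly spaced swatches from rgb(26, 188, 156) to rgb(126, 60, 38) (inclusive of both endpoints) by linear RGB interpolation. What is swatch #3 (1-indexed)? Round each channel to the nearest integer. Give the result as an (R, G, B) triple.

(59, 145, 117)

With 7 swatches and endpoints inclusive, swatch 3 sits at t = (3 − 1)/(7 − 1) = 2/6 ≈ 0.3333.
R = 26 + 0.3333 × (126 − 26) = 59.33 → 59
G = 188 + 0.3333 × (60 − 188) = 145.338 → 145
B = 156 + 0.3333 × (38 − 156) = 116.671 → 117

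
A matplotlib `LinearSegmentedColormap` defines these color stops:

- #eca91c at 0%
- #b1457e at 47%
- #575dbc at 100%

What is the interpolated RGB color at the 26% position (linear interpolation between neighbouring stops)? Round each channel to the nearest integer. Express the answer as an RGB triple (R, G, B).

26% lies between the 0% and 47% stops, so the local fraction is t = (26 − 0)/(47 − 0) = 26/47 ≈ 0.5532.
#eca91c → (236, 169, 28); #b1457e → (177, 69, 126).
R = 236 + 0.5532 × (177 − 236) = 203.361 → 203
G = 169 + 0.5532 × (69 − 169) = 113.68 → 114
B = 28 + 0.5532 × (126 − 28) = 82.214 → 82

(203, 114, 82)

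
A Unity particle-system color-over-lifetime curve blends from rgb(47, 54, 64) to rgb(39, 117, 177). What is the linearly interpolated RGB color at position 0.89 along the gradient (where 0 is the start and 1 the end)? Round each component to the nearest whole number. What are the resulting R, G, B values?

(40, 110, 165)

R = 47 + 0.89 × (39 − 47) = 47 + 0.89 × -8 = 39.88 → 40
G = 54 + 0.89 × (117 − 54) = 54 + 0.89 × 63 = 110.07 → 110
B = 64 + 0.89 × (177 − 64) = 64 + 0.89 × 113 = 164.57 → 165
So the blended color is (40, 110, 165), about #286ea5.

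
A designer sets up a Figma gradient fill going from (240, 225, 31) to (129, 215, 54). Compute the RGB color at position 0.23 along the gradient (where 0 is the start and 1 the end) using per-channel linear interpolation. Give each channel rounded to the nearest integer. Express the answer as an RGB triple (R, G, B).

(214, 223, 36)

R = 240 + 0.23 × (129 − 240) = 240 + 0.23 × -111 = 214.47 → 214
G = 225 + 0.23 × (215 − 225) = 225 + 0.23 × -10 = 222.7 → 223
B = 31 + 0.23 × (54 − 31) = 31 + 0.23 × 23 = 36.29 → 36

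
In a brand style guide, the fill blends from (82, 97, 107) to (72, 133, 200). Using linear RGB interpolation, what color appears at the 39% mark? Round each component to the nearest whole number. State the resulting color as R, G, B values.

39% corresponds to t = 0.39.
R = 82 + 0.39 × (72 − 82) = 82 + 0.39 × -10 = 78.1 → 78
G = 97 + 0.39 × (133 − 97) = 97 + 0.39 × 36 = 111.04 → 111
B = 107 + 0.39 × (200 − 107) = 107 + 0.39 × 93 = 143.27 → 143

(78, 111, 143)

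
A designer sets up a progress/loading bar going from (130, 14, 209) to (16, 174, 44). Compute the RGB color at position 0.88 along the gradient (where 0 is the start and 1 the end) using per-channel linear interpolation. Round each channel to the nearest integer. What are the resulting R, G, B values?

(30, 155, 64)

R = 130 + 0.88 × (16 − 130) = 130 + 0.88 × -114 = 29.68 → 30
G = 14 + 0.88 × (174 − 14) = 14 + 0.88 × 160 = 154.8 → 155
B = 209 + 0.88 × (44 − 209) = 209 + 0.88 × -165 = 63.8 → 64
So the blended color is (30, 155, 64), about #1e9b40.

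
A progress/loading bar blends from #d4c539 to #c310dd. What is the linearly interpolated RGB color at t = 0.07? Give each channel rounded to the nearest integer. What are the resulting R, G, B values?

(211, 184, 68)

#d4c539 → (212, 197, 57); #c310dd → (195, 16, 221).
R = 212 + 0.07 × (195 − 212) = 212 + 0.07 × -17 = 210.81 → 211
G = 197 + 0.07 × (16 − 197) = 197 + 0.07 × -181 = 184.33 → 184
B = 57 + 0.07 × (221 − 57) = 57 + 0.07 × 164 = 68.48 → 68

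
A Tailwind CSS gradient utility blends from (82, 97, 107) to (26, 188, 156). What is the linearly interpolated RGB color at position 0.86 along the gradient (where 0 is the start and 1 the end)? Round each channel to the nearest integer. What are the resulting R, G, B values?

R = 82 + 0.86 × (26 − 82) = 82 + 0.86 × -56 = 33.84 → 34
G = 97 + 0.86 × (188 − 97) = 97 + 0.86 × 91 = 175.26 → 175
B = 107 + 0.86 × (156 − 107) = 107 + 0.86 × 49 = 149.14 → 149

(34, 175, 149)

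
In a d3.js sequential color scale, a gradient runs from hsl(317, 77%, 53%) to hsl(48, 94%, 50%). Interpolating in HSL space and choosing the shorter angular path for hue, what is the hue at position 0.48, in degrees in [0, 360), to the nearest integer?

Hue: 48 − 317 = -269°, but |-269| > 180 so the shorter arc goes the other way: Δh = -269 + 360 = 91°.
H = 317 + 0.48 × (91) = 360.68 → 361 → 361 mod 360 = 1°

1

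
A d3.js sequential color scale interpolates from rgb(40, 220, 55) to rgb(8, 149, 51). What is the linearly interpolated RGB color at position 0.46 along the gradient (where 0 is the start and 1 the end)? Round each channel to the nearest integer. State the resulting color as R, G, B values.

(25, 187, 53)

R = 40 + 0.46 × (8 − 40) = 40 + 0.46 × -32 = 25.28 → 25
G = 220 + 0.46 × (149 − 220) = 220 + 0.46 × -71 = 187.34 → 187
B = 55 + 0.46 × (51 − 55) = 55 + 0.46 × -4 = 53.16 → 53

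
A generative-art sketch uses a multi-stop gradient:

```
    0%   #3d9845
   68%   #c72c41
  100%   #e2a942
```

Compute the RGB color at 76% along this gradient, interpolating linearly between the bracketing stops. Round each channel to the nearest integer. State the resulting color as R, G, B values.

(206, 75, 65)

76% lies between the 68% and 100% stops, so the local fraction is t = (76 − 68)/(100 − 68) = 8/32 ≈ 0.25.
#c72c41 → (199, 44, 65); #e2a942 → (226, 169, 66).
R = 199 + 0.25 × (226 − 199) = 205.75 → 206
G = 44 + 0.25 × (169 − 44) = 75.25 → 75
B = 65 + 0.25 × (66 − 65) = 65.25 → 65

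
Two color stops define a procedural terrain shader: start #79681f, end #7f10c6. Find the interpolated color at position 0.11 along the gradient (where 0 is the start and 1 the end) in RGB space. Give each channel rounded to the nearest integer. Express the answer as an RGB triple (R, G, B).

#79681f → (121, 104, 31); #7f10c6 → (127, 16, 198).
R = 121 + 0.11 × (127 − 121) = 121 + 0.11 × 6 = 121.66 → 122
G = 104 + 0.11 × (16 − 104) = 104 + 0.11 × -88 = 94.32 → 94
B = 31 + 0.11 × (198 − 31) = 31 + 0.11 × 167 = 49.37 → 49
So the blended color is (122, 94, 49), about #7a5e31.

(122, 94, 49)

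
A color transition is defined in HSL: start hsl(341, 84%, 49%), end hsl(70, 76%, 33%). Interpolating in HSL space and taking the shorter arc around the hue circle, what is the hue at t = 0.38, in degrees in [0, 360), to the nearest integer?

15

Hue: 70 − 341 = -271°, but |-271| > 180 so the shorter arc goes the other way: Δh = -271 + 360 = 89°.
H = 341 + 0.38 × (89) = 374.82 → 375 → 375 mod 360 = 15°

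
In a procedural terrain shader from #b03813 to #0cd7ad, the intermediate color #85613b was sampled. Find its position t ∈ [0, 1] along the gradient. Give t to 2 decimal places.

0.26

Invert the lerp on the R channel (largest span, 164): t = (133 − 176) / (12 − 176) = -43/-164 = 0.2622.
Check on G: (97 − 56)/(215 − 56) = 0.2579 ✓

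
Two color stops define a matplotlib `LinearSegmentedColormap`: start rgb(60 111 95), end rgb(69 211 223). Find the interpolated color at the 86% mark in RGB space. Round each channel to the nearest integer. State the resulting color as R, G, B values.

(68, 197, 205)

86% corresponds to t = 0.86.
R = 60 + 0.86 × (69 − 60) = 60 + 0.86 × 9 = 67.74 → 68
G = 111 + 0.86 × (211 − 111) = 111 + 0.86 × 100 = 197 → 197
B = 95 + 0.86 × (223 − 95) = 95 + 0.86 × 128 = 205.08 → 205
So the blended color is (68, 197, 205), about #44c5cd.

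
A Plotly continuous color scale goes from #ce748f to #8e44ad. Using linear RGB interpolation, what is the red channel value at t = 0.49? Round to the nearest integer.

175

R₁ = 206 (from #ce748f), R₂ = 142 (from #8e44ad).
R = 206 + 0.49 × (142 − 206) = 174.64 → 175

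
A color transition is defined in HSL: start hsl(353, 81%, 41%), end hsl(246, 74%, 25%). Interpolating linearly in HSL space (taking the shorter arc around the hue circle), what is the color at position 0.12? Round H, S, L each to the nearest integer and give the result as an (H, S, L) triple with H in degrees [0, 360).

(340, 80, 39)

Hue arc: Δh = 246 − 353 = -107° (|Δh| ≤ 180, already the shorter path).
H = 353 + 0.12 × (-107) = 340.16 → 340°
S = 81 + 0.12 × (74 − 81) = 80.16 → 80%
L = 41 + 0.12 × (25 − 41) = 39.08 → 39%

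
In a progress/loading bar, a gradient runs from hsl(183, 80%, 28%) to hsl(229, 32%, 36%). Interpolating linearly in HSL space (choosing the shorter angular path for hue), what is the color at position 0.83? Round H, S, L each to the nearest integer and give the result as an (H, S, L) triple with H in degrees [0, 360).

(221, 40, 35)

Hue arc: Δh = 229 − 183 = 46° (|Δh| ≤ 180, already the shorter path).
H = 183 + 0.83 × (46) = 221.18 → 221°
S = 80 + 0.83 × (32 − 80) = 40.16 → 40%
L = 28 + 0.83 × (36 − 28) = 34.64 → 35%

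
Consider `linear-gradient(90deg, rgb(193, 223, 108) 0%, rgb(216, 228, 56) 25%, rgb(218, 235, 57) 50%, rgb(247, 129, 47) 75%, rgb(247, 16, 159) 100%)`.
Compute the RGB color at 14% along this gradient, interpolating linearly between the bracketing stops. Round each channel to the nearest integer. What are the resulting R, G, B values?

14% lies between the 0% and 25% stops, so the local fraction is t = (14 − 0)/(25 − 0) = 14/25 ≈ 0.56.
R = 193 + 0.56 × (216 − 193) = 205.88 → 206
G = 223 + 0.56 × (228 − 223) = 225.8 → 226
B = 108 + 0.56 × (56 − 108) = 78.88 → 79

(206, 226, 79)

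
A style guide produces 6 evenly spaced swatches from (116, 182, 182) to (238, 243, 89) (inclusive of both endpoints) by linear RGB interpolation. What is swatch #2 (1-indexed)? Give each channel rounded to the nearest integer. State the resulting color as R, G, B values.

With 6 swatches and endpoints inclusive, swatch 2 sits at t = (2 − 1)/(6 − 1) = 1/5 ≈ 0.2.
R = 116 + 0.2 × (238 − 116) = 140.4 → 140
G = 182 + 0.2 × (243 − 182) = 194.2 → 194
B = 182 + 0.2 × (89 − 182) = 163.4 → 163

(140, 194, 163)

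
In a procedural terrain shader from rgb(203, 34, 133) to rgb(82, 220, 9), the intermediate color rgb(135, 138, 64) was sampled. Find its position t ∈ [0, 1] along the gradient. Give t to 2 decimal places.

0.56

Invert the lerp on the G channel (largest span, 186): t = (138 − 34) / (220 − 34) = 104/186 = 0.55914.
Check on R: (135 − 203)/(82 − 203) = 0.562 ✓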